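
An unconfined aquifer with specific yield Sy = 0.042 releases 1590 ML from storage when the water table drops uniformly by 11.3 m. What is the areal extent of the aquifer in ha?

A ≈ 335 ha

ΔV = 1590 ML = 1.59 × 10^6 m³
A = ΔV / (Sy × Δh) = 1.59 × 10^6 / (0.042 × 11.3) = 3.35 × 10^6 m²
A = 3.35 × 10^6 m² = 335 ha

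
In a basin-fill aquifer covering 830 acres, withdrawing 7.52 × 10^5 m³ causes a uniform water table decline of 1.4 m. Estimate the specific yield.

Sy ≈ 0.16

A = 830 acres = 3.359 × 10^6 m²
Sy = ΔV / (A × Δh) = 7.52 × 10^5 m³ / (3.359 × 10^6 m² × 1.4 m) = 0.1599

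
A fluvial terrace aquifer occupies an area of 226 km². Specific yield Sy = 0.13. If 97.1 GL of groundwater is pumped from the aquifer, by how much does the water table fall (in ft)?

Δh ≈ 10.8 ft

A = 226 km² = 2.26 × 10^8 m²
ΔV = 97.1 GL = 9.71 × 10^7 m³
Δh = ΔV / (Sy × A) = 9.71 × 10^7 m³ / (0.13 × 2.26 × 10^8 m²) = 3.305 m
Δh = 3.305 m = 10.84 ft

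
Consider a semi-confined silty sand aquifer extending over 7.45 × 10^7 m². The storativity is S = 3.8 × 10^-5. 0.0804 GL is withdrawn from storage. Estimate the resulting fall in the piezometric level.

Δh ≈ 28.4 m

ΔV = 0.0804 GL = 80400 m³
Δh = ΔV / (S × A) = 80400 m³ / (3.8 × 10^-5 × 7.45 × 10^7 m²) = 28.4 m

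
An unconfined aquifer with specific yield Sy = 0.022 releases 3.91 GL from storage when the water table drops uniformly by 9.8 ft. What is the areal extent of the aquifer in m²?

Δh = 9.8 ft = 2.987 m
ΔV = 3.91 GL = 3.91 × 10^6 m³
A = ΔV / (Sy × Δh) = 3.91 × 10^6 / (0.022 × 2.987) = 5.95 × 10^7 m²

A ≈ 5.95 × 10^7 m²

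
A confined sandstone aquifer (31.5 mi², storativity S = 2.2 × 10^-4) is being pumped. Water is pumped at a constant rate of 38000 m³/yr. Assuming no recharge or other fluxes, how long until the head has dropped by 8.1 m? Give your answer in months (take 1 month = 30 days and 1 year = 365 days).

A = 31.5 mi² = 8.158 × 10^7 m²
ΔV = S × A × Δh = 2.2 × 10^-4 × 8.158 × 10^7 × 8.1 = 1.454 × 10^5 m³
Q = 38000 m³/yr = 104.1 m³/d
t = ΔV / Q = 1.454 × 10^5 m³ / 104.1 m³/d = 1396 d
t = 1396 d ≈ 46.55 months

t ≈ 46.5 months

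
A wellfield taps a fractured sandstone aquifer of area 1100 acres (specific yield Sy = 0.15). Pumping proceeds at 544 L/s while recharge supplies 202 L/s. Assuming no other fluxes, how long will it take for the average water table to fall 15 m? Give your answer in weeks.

A = 1100 acres = 4.452 × 10^6 m²
ΔV = Sy × A × Δh = 0.15 × 4.452 × 10^6 × 15 = 1.002 × 10^7 m³
Net withdrawal = 544 − 202 = 342 L/s = 29550 m³/d
t = ΔV / Q = 1.002 × 10^7 m³ / 29550 m³/d = 339 d
t = 339 d ≈ 48.42 weeks

t ≈ 48.4 weeks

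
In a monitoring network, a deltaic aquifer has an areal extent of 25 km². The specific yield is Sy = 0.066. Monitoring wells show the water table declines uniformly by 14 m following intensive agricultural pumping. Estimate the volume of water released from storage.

ΔV ≈ 2.31 × 10^7 m³

A = 25 km² = 2.5 × 10^7 m²
ΔV = Sy × A × Δh = 0.066 × 2.5 × 10^7 m² × 14 m = 2.31 × 10^7 m³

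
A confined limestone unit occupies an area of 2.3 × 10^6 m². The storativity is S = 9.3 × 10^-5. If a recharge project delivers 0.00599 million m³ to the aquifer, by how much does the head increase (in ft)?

ΔV = 0.00599 million m³ = 5990 m³
Δh = ΔV / (S × A) = 5990 m³ / (9.3 × 10^-5 × 2.3 × 10^6 m²) = 28 m
Δh = 28 m = 91.88 ft

Δh ≈ 91.9 ft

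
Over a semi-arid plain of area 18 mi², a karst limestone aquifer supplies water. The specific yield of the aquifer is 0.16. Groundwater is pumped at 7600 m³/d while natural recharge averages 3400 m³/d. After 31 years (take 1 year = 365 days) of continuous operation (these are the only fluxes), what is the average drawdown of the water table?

Δh ≈ 6.37 m

A = 18 mi² = 4.662 × 10^7 m²
Net abstraction = 7600 − 3400 = 4200 m³/d
t = 31 years = 11320 d
ΔV = Q × t = 4200 m³/d × 11320 d = 4.752 × 10^7 m³
Δh = ΔV / (Sy × A) = 4.752 × 10^7 / (0.16 × 4.662 × 10^7) = 6.371 m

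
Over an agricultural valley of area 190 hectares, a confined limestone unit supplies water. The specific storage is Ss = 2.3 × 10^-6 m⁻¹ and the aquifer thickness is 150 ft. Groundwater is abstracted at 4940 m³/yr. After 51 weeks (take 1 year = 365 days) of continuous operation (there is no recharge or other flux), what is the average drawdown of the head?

Δh ≈ 24.2 m

b = 150 ft = 45.72 m
S = Ss × b = 2.3 × 10^-6 m⁻¹ × 45.72 m = 1.052 × 10^-4
A = 190 hectares = 1.9 × 10^6 m²
Q = 4940 m³/yr = 13.53 m³/d
t = 51 weeks = 357 d
ΔV = Q × t = 13.53 m³/d × 357 d = 4832 m³
Δh = ΔV / (S × A) = 4832 / (1.052 × 10^-4 × 1.9 × 10^6) = 24.18 m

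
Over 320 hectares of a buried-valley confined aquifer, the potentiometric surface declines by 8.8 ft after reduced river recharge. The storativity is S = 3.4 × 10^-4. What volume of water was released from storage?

A = 320 hectares = 3.2 × 10^6 m²
Δh = 8.8 ft = 2.682 m
ΔV = S × A × Δh = 3.4 × 10^-4 × 3.2 × 10^6 m² × 2.682 m = 2918 m³

ΔV ≈ 2920 m³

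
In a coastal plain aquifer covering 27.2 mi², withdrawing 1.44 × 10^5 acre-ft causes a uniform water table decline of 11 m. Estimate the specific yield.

Sy ≈ 0.23

A = 27.2 mi² = 7.045 × 10^7 m²
ΔV = 1.44 × 10^5 acre-ft = 1.776 × 10^8 m³
Sy = ΔV / (A × Δh) = 1.776 × 10^8 m³ / (7.045 × 10^7 m² × 11 m) = 0.2292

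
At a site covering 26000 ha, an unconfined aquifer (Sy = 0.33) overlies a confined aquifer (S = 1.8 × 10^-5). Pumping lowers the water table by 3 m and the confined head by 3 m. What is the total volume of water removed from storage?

ΔV ≈ 2.57 × 10^8 m³

A = 26000 ha = 2.6 × 10^8 m²
Unconfined: ΔV_u = Sy × A × Δh_u = 0.33 × 2.6 × 10^8 × 3 = 2.574 × 10^8 m³
Confined: ΔV_c = S × A × Δh_c = 1.8 × 10^-5 × 2.6 × 10^8 × 3 = 14040 m³
Total ΔV = 2.574 × 10^8 + 14040 = 2.574 × 10^8 m³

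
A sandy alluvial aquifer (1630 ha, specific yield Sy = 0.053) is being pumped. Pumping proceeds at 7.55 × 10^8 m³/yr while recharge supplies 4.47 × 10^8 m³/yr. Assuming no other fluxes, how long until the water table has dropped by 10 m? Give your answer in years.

t ≈ 0.028 years

A = 1630 ha = 1.63 × 10^7 m²
ΔV = Sy × A × Δh = 0.053 × 1.63 × 10^7 × 10 = 8.639 × 10^6 m³
Net withdrawal = 7.55 × 10^8 − 4.47 × 10^8 = 3.08 × 10^8 m³/yr = 8.438 × 10^5 m³/d
t = ΔV / Q = 8.639 × 10^6 m³ / 8.438 × 10^5 m³/d = 10.24 d
t = 10.24 d ≈ 0.02805 years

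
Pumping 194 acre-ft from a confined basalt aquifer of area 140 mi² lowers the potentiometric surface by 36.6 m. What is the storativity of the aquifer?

A = 140 mi² = 3.626 × 10^8 m²
ΔV = 194 acre-ft = 2.393 × 10^5 m³
S = ΔV / (A × Δh) = 2.393 × 10^5 m³ / (3.626 × 10^8 m² × 36.6 m) = 1.803 × 10^-5

S ≈ 1.8 × 10^-5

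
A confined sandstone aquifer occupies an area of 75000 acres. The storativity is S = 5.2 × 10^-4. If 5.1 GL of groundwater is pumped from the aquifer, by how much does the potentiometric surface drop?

A = 75000 acres = 3.035 × 10^8 m²
ΔV = 5.1 GL = 5.1 × 10^6 m³
Δh = ΔV / (S × A) = 5.1 × 10^6 m³ / (5.2 × 10^-4 × 3.035 × 10^8 m²) = 32.31 m

Δh ≈ 32.3 m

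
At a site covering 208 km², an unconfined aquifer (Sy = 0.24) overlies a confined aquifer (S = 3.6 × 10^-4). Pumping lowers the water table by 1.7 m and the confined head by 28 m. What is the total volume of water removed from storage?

A = 208 km² = 2.08 × 10^8 m²
Unconfined: ΔV_u = Sy × A × Δh_u = 0.24 × 2.08 × 10^8 × 1.7 = 8.486 × 10^7 m³
Confined: ΔV_c = S × A × Δh_c = 3.6 × 10^-4 × 2.08 × 10^8 × 28 = 2.097 × 10^6 m³
Total ΔV = 8.486 × 10^7 + 2.097 × 10^6 = 8.696 × 10^7 m³

ΔV ≈ 8.7 × 10^7 m³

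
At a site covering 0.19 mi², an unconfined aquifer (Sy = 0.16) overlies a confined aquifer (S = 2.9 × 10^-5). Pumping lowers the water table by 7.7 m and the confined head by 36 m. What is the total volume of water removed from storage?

A = 0.19 mi² = 4.921 × 10^5 m²
Unconfined: ΔV_u = Sy × A × Δh_u = 0.16 × 4.921 × 10^5 × 7.7 = 6.063 × 10^5 m³
Confined: ΔV_c = S × A × Δh_c = 2.9 × 10^-5 × 4.921 × 10^5 × 36 = 513.8 m³
Total ΔV = 6.063 × 10^5 + 513.8 = 6.068 × 10^5 m³

ΔV ≈ 6.07 × 10^5 m³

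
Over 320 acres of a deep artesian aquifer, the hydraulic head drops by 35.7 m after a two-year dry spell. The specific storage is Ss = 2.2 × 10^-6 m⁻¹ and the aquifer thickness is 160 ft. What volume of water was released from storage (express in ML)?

b = 160 ft = 48.77 m
S = Ss × b = 2.2 × 10^-6 m⁻¹ × 48.77 m = 1.073 × 10^-4
A = 320 acres = 1.295 × 10^6 m²
ΔV = S × A × Δh = 1.073 × 10^-4 × 1.295 × 10^6 m² × 35.7 m = 4960 m³
ΔV = 4960 m³ = 4.96 ML

ΔV ≈ 4.96 ML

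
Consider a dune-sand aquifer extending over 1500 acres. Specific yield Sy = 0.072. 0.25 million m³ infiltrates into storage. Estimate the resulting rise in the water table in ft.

A = 1500 acres = 6.07 × 10^6 m²
ΔV = 0.25 million m³ = 2.5 × 10^5 m³
Δh = ΔV / (Sy × A) = 2.5 × 10^5 m³ / (0.072 × 6.07 × 10^6 m²) = 0.572 m
Δh = 0.572 m = 1.877 ft

Δh ≈ 1.88 ft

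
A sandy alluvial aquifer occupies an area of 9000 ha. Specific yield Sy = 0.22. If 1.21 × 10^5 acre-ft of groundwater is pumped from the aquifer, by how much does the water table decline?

Δh ≈ 7.54 m

A = 9000 ha = 9 × 10^7 m²
ΔV = 1.21 × 10^5 acre-ft = 1.493 × 10^8 m³
Δh = ΔV / (Sy × A) = 1.493 × 10^8 m³ / (0.22 × 9 × 10^7 m²) = 7.538 m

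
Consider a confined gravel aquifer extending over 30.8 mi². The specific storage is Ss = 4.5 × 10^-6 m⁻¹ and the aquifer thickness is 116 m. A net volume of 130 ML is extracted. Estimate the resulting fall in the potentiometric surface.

S = Ss × b = 4.5 × 10^-6 m⁻¹ × 116 m = 5.22 × 10^-4
A = 30.8 mi² = 7.977 × 10^7 m²
ΔV = 130 ML = 1.3 × 10^5 m³
Δh = ΔV / (S × A) = 1.3 × 10^5 m³ / (5.22 × 10^-4 × 7.977 × 10^7 m²) = 3.122 m

Δh ≈ 3.12 m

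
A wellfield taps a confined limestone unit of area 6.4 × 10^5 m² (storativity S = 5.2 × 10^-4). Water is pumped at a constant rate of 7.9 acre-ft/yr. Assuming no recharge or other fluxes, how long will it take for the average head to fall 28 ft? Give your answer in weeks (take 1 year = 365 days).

t ≈ 15.2 weeks

Δh = 28 ft = 8.534 m
ΔV = S × A × Δh = 5.2 × 10^-4 × 6.4 × 10^5 × 8.534 = 2840 m³
Q = 7.9 acre-ft/yr = 26.7 m³/d
t = ΔV / Q = 2840 m³ / 26.7 m³/d = 106.4 d
t = 106.4 d ≈ 15.2 weeks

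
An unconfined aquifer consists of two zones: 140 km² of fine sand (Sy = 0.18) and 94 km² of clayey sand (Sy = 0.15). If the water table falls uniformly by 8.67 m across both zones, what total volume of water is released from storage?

A₁ = 140 km² = 1.4 × 10^8 m²; A₂ = 94 km² = 9.4 × 10^7 m²
ΔV₁ = 0.18 × 1.4 × 10^8 × 8.67 = 2.185 × 10^8 m³
ΔV₂ = 0.15 × 9.4 × 10^7 × 8.67 = 1.222 × 10^8 m³
ΔV = ΔV₁ + ΔV₂ = 3.407 × 10^8 m³

ΔV ≈ 3.41 × 10^8 m³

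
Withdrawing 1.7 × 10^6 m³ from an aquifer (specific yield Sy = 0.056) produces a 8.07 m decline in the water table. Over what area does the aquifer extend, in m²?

A = ΔV / (Sy × Δh) = 1.7 × 10^6 / (0.056 × 8.07) = 3.762 × 10^6 m²

A ≈ 3.76 × 10^6 m²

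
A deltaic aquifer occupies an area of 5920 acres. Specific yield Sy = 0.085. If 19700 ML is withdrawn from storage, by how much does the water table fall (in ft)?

Δh ≈ 31.7 ft

A = 5920 acres = 2.396 × 10^7 m²
ΔV = 19700 ML = 1.97 × 10^7 m³
Δh = ΔV / (Sy × A) = 1.97 × 10^7 m³ / (0.085 × 2.396 × 10^7 m²) = 9.674 m
Δh = 9.674 m = 31.74 ft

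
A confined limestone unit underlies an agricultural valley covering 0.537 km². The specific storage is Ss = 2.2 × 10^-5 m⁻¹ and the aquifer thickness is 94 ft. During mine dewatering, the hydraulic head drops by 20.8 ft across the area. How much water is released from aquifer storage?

b = 94 ft = 28.65 m
S = Ss × b = 2.2 × 10^-5 m⁻¹ × 28.65 m = 6.303 × 10^-4
A = 0.537 km² = 5.37 × 10^5 m²
Δh = 20.8 ft = 6.34 m
ΔV = S × A × Δh = 6.303 × 10^-4 × 5.37 × 10^5 m² × 6.34 m = 2146 m³

ΔV ≈ 2150 m³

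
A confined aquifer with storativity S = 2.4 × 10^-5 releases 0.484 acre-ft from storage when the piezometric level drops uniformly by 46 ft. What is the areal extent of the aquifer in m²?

Δh = 46 ft = 14.02 m
ΔV = 0.484 acre-ft = 597 m³
A = ΔV / (S × Δh) = 597 / (2.4 × 10^-5 × 14.02) = 1.774 × 10^6 m²

A ≈ 1.77 × 10^6 m²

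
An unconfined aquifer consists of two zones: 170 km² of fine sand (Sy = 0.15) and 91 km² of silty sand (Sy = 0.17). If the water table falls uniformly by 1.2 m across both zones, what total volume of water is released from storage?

ΔV ≈ 4.92 × 10^7 m³

A₁ = 170 km² = 1.7 × 10^8 m²; A₂ = 91 km² = 9.1 × 10^7 m²
ΔV₁ = 0.15 × 1.7 × 10^8 × 1.2 = 3.06 × 10^7 m³
ΔV₂ = 0.17 × 9.1 × 10^7 × 1.2 = 1.856 × 10^7 m³
ΔV = ΔV₁ + ΔV₂ = 4.916 × 10^7 m³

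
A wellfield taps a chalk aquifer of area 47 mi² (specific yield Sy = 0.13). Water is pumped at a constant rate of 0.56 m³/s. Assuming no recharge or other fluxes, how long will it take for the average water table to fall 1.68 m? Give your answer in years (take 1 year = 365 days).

t ≈ 1.51 years

A = 47 mi² = 1.217 × 10^8 m²
ΔV = Sy × A × Δh = 0.13 × 1.217 × 10^8 × 1.68 = 2.659 × 10^7 m³
Q = 0.56 m³/s = 48380 m³/d
t = ΔV / Q = 2.659 × 10^7 m³ / 48380 m³/d = 549.5 d
t = 549.5 d ≈ 1.505 years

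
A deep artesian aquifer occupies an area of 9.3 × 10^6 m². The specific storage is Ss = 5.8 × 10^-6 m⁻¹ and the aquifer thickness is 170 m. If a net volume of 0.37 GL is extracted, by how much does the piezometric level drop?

Δh ≈ 40.3 m

S = Ss × b = 5.8 × 10^-6 m⁻¹ × 170 m = 9.86 × 10^-4
ΔV = 0.37 GL = 3.7 × 10^5 m³
Δh = ΔV / (S × A) = 3.7 × 10^5 m³ / (9.86 × 10^-4 × 9.3 × 10^6 m²) = 40.35 m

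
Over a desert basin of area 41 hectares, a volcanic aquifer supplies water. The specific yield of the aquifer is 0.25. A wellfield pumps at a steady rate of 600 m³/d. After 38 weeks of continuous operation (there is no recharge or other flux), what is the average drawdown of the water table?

Δh ≈ 1.56 m

A = 41 hectares = 4.1 × 10^5 m²
t = 38 weeks = 266 d
ΔV = Q × t = 600 m³/d × 266 d = 1.596 × 10^5 m³
Δh = ΔV / (Sy × A) = 1.596 × 10^5 / (0.25 × 4.1 × 10^5) = 1.557 m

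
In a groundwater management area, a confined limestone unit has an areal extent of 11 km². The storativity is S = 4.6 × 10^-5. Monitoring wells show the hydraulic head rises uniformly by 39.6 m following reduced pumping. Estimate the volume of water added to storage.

ΔV ≈ 20000 m³

A = 11 km² = 1.1 × 10^7 m²
ΔV = S × A × Δh = 4.6 × 10^-5 × 1.1 × 10^7 m² × 39.6 m = 20040 m³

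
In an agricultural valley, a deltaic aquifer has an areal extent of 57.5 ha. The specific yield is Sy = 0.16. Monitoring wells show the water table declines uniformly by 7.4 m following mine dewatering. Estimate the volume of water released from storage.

A = 57.5 ha = 5.75 × 10^5 m²
ΔV = Sy × A × Δh = 0.16 × 5.75 × 10^5 m² × 7.4 m = 6.808 × 10^5 m³

ΔV ≈ 6.81 × 10^5 m³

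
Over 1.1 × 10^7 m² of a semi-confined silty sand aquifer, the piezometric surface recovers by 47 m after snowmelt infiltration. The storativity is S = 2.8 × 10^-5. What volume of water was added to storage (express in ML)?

ΔV = S × A × Δh = 2.8 × 10^-5 × 1.1 × 10^7 m² × 47 m = 14480 m³
ΔV = 14480 m³ = 14.48 ML

ΔV ≈ 14.5 ML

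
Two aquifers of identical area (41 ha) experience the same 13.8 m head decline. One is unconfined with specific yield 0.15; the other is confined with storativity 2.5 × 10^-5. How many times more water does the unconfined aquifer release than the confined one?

A = 41 ha = 4.1 × 10^5 m²
Unconfined: ΔV_u = Sy × A × Δh = 0.15 × 4.1 × 10^5 × 13.8 = 8.487 × 10^5 m³
Confined: ΔV_c = S × A × Δh = 2.5 × 10^-5 × 4.1 × 10^5 × 13.8 = 141.5 m³
Ratio = ΔV_u / ΔV_c = Sy / S = 0.15 / 2.5 × 10^-5 = 6000

ΔV_u / ΔV_c ≈ 6000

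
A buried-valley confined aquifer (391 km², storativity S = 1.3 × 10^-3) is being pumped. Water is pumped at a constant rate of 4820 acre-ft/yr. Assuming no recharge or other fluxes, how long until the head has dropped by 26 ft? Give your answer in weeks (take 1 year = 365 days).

t ≈ 35.3 weeks

A = 391 km² = 3.91 × 10^8 m²
Δh = 26 ft = 7.925 m
ΔV = S × A × Δh = 0.0013 × 3.91 × 10^8 × 7.925 = 4.028 × 10^6 m³
Q = 4820 acre-ft/yr = 16290 m³/d
t = ΔV / Q = 4.028 × 10^6 m³ / 16290 m³/d = 247.3 d
t = 247.3 d ≈ 35.33 weeks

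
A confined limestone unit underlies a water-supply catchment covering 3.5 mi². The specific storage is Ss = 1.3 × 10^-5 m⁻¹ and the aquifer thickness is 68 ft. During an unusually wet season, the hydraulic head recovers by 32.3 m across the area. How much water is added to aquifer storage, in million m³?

ΔV ≈ 0.0789 million m³

b = 68 ft = 20.73 m
S = Ss × b = 1.3 × 10^-5 m⁻¹ × 20.73 m = 2.694 × 10^-4
A = 3.5 mi² = 9.065 × 10^6 m²
ΔV = S × A × Δh = 2.694 × 10^-4 × 9.065 × 10^6 m² × 32.3 m = 78890 m³
ΔV = 78890 m³ = 0.07889 million m³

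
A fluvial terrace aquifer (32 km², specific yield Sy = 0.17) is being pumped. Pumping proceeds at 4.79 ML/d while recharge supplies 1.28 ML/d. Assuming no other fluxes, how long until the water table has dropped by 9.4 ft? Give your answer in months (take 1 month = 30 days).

t ≈ 148 months

A = 32 km² = 3.2 × 10^7 m²
Δh = 9.4 ft = 2.865 m
ΔV = Sy × A × Δh = 0.17 × 3.2 × 10^7 × 2.865 = 1.559 × 10^7 m³
Net withdrawal = 4.79 − 1.28 = 3.51 ML/d = 3510 m³/d
t = ΔV / Q = 1.559 × 10^7 m³ / 3510 m³/d = 4441 d
t = 4441 d ≈ 148 months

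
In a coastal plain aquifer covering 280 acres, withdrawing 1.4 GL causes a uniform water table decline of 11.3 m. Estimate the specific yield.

A = 280 acres = 1.133 × 10^6 m²
ΔV = 1.4 GL = 1.4 × 10^6 m³
Sy = ΔV / (A × Δh) = 1.4 × 10^6 m³ / (1.133 × 10^6 m² × 11.3 m) = 0.1093

Sy ≈ 0.11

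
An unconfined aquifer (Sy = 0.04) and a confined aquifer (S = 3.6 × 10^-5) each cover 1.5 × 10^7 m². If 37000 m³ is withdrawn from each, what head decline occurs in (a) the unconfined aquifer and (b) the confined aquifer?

Δh_u ≈ 0.0617 m; Δh_c ≈ 68.5 m

Unconfined: Δh_u = ΔV/(Sy·A) = 37000/(0.04 × 1.5 × 10^7) = 0.06167 m
Confined: Δh_c = ΔV/(S·A) = 37000/(3.6 × 10^-5 × 1.5 × 10^7) = 68.52 m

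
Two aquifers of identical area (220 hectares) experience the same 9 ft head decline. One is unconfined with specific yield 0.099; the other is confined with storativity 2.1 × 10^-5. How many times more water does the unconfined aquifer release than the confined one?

ΔV_u / ΔV_c ≈ 4710

A = 220 hectares = 2.2 × 10^6 m²
Δh = 9 ft = 2.743 m
Unconfined: ΔV_u = Sy × A × Δh = 0.099 × 2.2 × 10^6 × 2.743 = 5.975 × 10^5 m³
Confined: ΔV_c = S × A × Δh = 2.1 × 10^-5 × 2.2 × 10^6 × 2.743 = 126.7 m³
Ratio = ΔV_u / ΔV_c = Sy / S = 0.099 / 2.1 × 10^-5 = 4714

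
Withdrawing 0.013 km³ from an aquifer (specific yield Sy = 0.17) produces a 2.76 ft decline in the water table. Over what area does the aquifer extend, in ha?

Δh = 2.76 ft = 0.8412 m
ΔV = 0.013 km³ = 1.3 × 10^7 m³
A = ΔV / (Sy × Δh) = 1.3 × 10^7 / (0.17 × 0.8412) = 9.09 × 10^7 m²
A = 9.09 × 10^7 m² = 9090 ha

A ≈ 9090 ha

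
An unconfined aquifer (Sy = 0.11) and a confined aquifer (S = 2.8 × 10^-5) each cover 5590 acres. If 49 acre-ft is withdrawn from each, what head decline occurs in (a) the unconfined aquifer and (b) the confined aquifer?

A = 5590 acres = 2.262 × 10^7 m²
ΔV = 49 acre-ft = 60440 m³
Unconfined: Δh_u = ΔV/(Sy·A) = 60440/(0.11 × 2.262 × 10^7) = 0.02429 m
Confined: Δh_c = ΔV/(S·A) = 60440/(2.8 × 10^-5 × 2.262 × 10^7) = 95.42 m

Δh_u ≈ 0.0243 m; Δh_c ≈ 95.4 m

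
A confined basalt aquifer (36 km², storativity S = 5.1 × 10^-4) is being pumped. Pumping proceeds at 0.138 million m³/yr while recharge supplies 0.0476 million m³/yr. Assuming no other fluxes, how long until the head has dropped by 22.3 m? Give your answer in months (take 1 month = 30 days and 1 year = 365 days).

t ≈ 55.1 months

A = 36 km² = 3.6 × 10^7 m²
ΔV = S × A × Δh = 5.1 × 10^-4 × 3.6 × 10^7 × 22.3 = 4.094 × 10^5 m³
Net withdrawal = 0.138 − 0.0476 = 0.0904 million m³/yr = 247.7 m³/d
t = ΔV / Q = 4.094 × 10^5 m³ / 247.7 m³/d = 1653 d
t = 1653 d ≈ 55.1 months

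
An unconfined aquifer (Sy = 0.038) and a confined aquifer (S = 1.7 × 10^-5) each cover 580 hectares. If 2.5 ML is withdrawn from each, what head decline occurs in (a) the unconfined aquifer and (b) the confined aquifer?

A = 580 hectares = 5.8 × 10^6 m²
ΔV = 2.5 ML = 2500 m³
Unconfined: Δh_u = ΔV/(Sy·A) = 2500/(0.038 × 5.8 × 10^6) = 0.01134 m
Confined: Δh_c = ΔV/(S·A) = 2500/(1.7 × 10^-5 × 5.8 × 10^6) = 25.35 m

Δh_u ≈ 0.0113 m; Δh_c ≈ 25.4 m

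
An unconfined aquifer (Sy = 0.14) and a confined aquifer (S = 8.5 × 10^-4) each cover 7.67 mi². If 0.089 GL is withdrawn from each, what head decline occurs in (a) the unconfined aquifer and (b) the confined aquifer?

A = 7.67 mi² = 1.987 × 10^7 m²
ΔV = 0.089 GL = 89000 m³
Unconfined: Δh_u = ΔV/(Sy·A) = 89000/(0.14 × 1.987 × 10^7) = 0.032 m
Confined: Δh_c = ΔV/(S·A) = 89000/(8.5 × 10^-4 × 1.987 × 10^7) = 5.271 m

Δh_u ≈ 0.032 m; Δh_c ≈ 5.27 m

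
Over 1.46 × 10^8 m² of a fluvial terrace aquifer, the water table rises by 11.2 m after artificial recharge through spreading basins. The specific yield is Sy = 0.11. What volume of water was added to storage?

ΔV ≈ 1.8 × 10^8 m³

ΔV = Sy × A × Δh = 0.11 × 1.46 × 10^8 m² × 11.2 m = 1.799 × 10^8 m³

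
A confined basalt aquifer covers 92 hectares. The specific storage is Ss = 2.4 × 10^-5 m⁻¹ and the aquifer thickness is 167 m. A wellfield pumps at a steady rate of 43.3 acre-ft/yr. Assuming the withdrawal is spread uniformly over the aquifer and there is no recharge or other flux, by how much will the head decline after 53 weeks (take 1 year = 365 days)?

S = Ss × b = 2.4 × 10^-5 m⁻¹ × 167 m = 4.008 × 10^-3
A = 92 hectares = 9.2 × 10^5 m²
Q = 43.3 acre-ft/yr = 146.3 m³/d
t = 53 weeks = 371 d
ΔV = Q × t = 146.3 m³/d × 371 d = 54290 m³
Δh = ΔV / (S × A) = 54290 / (0.004008 × 9.2 × 10^5) = 14.72 m

Δh ≈ 14.7 m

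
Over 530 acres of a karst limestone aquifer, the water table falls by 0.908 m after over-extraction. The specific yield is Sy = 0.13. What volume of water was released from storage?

A = 530 acres = 2.145 × 10^6 m²
ΔV = Sy × A × Δh = 0.13 × 2.145 × 10^6 m² × 0.908 m = 2.532 × 10^5 m³

ΔV ≈ 2.53 × 10^5 m³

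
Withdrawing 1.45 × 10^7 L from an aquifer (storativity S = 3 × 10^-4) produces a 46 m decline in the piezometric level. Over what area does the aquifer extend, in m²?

A ≈ 1.05 × 10^6 m²

ΔV = 1.45 × 10^7 L = 14500 m³
A = ΔV / (S × Δh) = 14500 / (3 × 10^-4 × 46) = 1.051 × 10^6 m²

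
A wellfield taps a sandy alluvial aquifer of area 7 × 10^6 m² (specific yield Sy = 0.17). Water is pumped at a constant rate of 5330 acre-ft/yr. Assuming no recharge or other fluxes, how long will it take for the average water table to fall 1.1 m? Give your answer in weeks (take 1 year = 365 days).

t ≈ 10.4 weeks

ΔV = Sy × A × Δh = 0.17 × 7 × 10^6 × 1.1 = 1.309 × 10^6 m³
Q = 5330 acre-ft/yr = 18010 m³/d
t = ΔV / Q = 1.309 × 10^6 m³ / 18010 m³/d = 72.67 d
t = 72.67 d ≈ 10.38 weeks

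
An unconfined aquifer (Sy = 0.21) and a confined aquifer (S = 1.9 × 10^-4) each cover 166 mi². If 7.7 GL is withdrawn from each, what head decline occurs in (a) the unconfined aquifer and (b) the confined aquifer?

Δh_u ≈ 0.0853 m; Δh_c ≈ 94.3 m

A = 166 mi² = 4.299 × 10^8 m²
ΔV = 7.7 GL = 7.7 × 10^6 m³
Unconfined: Δh_u = ΔV/(Sy·A) = 7.7 × 10^6/(0.21 × 4.299 × 10^8) = 0.08528 m
Confined: Δh_c = ΔV/(S·A) = 7.7 × 10^6/(1.9 × 10^-4 × 4.299 × 10^8) = 94.26 m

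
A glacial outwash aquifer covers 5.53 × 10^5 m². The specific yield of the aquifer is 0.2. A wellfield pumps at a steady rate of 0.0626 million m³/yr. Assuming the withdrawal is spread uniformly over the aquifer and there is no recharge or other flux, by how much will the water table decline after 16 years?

Q = 0.0626 million m³/yr = 171.5 m³/d
t = 16 years = 5840 d
ΔV = Q × t = 171.5 m³/d × 5840 d = 1.002 × 10^6 m³
Δh = ΔV / (Sy × A) = 1.002 × 10^6 / (0.2 × 5.53 × 10^5) = 9.056 m

Δh ≈ 9.06 m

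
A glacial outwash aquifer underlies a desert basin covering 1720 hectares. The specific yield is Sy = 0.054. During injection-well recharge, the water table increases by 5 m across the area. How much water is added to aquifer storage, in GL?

A = 1720 hectares = 1.72 × 10^7 m²
ΔV = Sy × A × Δh = 0.054 × 1.72 × 10^7 m² × 5 m = 4.644 × 10^6 m³
ΔV = 4.644 × 10^6 m³ = 4.644 GL

ΔV ≈ 4.64 GL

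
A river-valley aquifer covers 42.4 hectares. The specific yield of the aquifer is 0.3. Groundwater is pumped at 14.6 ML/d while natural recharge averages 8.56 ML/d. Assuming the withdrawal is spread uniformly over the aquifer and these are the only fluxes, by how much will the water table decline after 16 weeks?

Δh ≈ 5.32 m

A = 42.4 hectares = 4.24 × 10^5 m²
Net abstraction = 14.6 − 8.56 = 6.04 ML/d
Q_net = 6.04 ML/d = 6040 m³/d
t = 16 weeks = 112 d
ΔV = Q × t = 6040 m³/d × 112 d = 6.765 × 10^5 m³
Δh = ΔV / (Sy × A) = 6.765 × 10^5 / (0.3 × 4.24 × 10^5) = 5.318 m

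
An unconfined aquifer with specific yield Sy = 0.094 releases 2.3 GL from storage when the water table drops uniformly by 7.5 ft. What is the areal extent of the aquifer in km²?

Δh = 7.5 ft = 2.286 m
ΔV = 2.3 GL = 2.3 × 10^6 m³
A = ΔV / (Sy × Δh) = 2.3 × 10^6 / (0.094 × 2.286) = 1.07 × 10^7 m²
A = 1.07 × 10^7 m² = 10.7 km²

A ≈ 10.7 km²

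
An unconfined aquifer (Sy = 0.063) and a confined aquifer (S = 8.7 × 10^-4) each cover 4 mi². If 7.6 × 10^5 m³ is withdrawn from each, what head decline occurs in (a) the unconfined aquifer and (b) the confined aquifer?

A = 4 mi² = 1.036 × 10^7 m²
Unconfined: Δh_u = ΔV/(Sy·A) = 7.6 × 10^5/(0.063 × 1.036 × 10^7) = 1.164 m
Confined: Δh_c = ΔV/(S·A) = 7.6 × 10^5/(8.7 × 10^-4 × 1.036 × 10^7) = 84.32 m

Δh_u ≈ 1.16 m; Δh_c ≈ 84.3 m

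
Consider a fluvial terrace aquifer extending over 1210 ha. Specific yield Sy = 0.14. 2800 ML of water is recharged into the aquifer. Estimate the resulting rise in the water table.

A = 1210 ha = 1.21 × 10^7 m²
ΔV = 2800 ML = 2.8 × 10^6 m³
Δh = ΔV / (Sy × A) = 2.8 × 10^6 m³ / (0.14 × 1.21 × 10^7 m²) = 1.653 m

Δh ≈ 1.65 m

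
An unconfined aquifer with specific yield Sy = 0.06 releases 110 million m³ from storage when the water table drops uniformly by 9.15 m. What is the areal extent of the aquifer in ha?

ΔV = 110 million m³ = 1.1 × 10^8 m³
A = ΔV / (Sy × Δh) = 1.1 × 10^8 / (0.06 × 9.15) = 2.004 × 10^8 m²
A = 2.004 × 10^8 m² = 20040 ha

A ≈ 20000 ha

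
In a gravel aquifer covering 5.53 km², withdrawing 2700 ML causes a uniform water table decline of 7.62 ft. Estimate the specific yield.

A = 5.53 km² = 5.53 × 10^6 m²
Δh = 7.62 ft = 2.323 m
ΔV = 2700 ML = 2.7 × 10^6 m³
Sy = ΔV / (A × Δh) = 2.7 × 10^6 m³ / (5.53 × 10^6 m² × 2.323 m) = 0.2102

Sy ≈ 0.21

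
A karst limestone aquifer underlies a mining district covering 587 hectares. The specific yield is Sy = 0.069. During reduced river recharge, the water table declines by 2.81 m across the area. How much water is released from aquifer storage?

A = 587 hectares = 5.87 × 10^6 m²
ΔV = Sy × A × Δh = 0.069 × 5.87 × 10^6 m² × 2.81 m = 1.138 × 10^6 m³

ΔV ≈ 1.14 × 10^6 m³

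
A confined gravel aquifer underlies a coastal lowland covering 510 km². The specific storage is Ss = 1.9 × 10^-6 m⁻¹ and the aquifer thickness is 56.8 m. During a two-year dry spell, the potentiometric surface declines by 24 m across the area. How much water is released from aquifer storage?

ΔV ≈ 1.32 × 10^6 m³

S = Ss × b = 1.9 × 10^-6 m⁻¹ × 56.8 m = 1.079 × 10^-4
A = 510 km² = 5.1 × 10^8 m²
ΔV = S × A × Δh = 1.079 × 10^-4 × 5.1 × 10^8 m² × 24 m = 1.321 × 10^6 m³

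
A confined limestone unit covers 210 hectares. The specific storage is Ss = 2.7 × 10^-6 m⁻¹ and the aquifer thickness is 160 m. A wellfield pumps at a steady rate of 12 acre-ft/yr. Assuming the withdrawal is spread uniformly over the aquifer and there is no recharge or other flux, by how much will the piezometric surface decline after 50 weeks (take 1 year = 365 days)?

S = Ss × b = 2.7 × 10^-6 m⁻¹ × 160 m = 4.32 × 10^-4
A = 210 hectares = 2.1 × 10^6 m²
Q = 12 acre-ft/yr = 40.55 m³/d
t = 50 weeks = 350 d
ΔV = Q × t = 40.55 m³/d × 350 d = 14190 m³
Δh = ΔV / (S × A) = 14190 / (4.32 × 10^-4 × 2.1 × 10^6) = 15.65 m

Δh ≈ 15.6 m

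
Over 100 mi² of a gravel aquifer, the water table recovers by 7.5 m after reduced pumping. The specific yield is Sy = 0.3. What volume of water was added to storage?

ΔV ≈ 5.83 × 10^8 m³

A = 100 mi² = 2.59 × 10^8 m²
ΔV = Sy × A × Δh = 0.3 × 2.59 × 10^8 m² × 7.5 m = 5.827 × 10^8 m³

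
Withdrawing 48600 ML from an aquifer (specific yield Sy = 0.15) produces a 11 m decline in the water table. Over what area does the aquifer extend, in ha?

ΔV = 48600 ML = 4.86 × 10^7 m³
A = ΔV / (Sy × Δh) = 4.86 × 10^7 / (0.15 × 11) = 2.945 × 10^7 m²
A = 2.945 × 10^7 m² = 2945 ha

A ≈ 2950 ha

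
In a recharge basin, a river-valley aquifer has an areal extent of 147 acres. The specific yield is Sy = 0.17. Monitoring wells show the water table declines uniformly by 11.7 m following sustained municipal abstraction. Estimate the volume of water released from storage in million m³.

A = 147 acres = 5.949 × 10^5 m²
ΔV = Sy × A × Δh = 0.17 × 5.949 × 10^5 m² × 11.7 m = 1.183 × 10^6 m³
ΔV = 1.183 × 10^6 m³ = 1.183 million m³

ΔV ≈ 1.18 million m³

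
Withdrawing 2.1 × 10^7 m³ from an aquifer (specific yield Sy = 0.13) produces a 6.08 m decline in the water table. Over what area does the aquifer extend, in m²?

A = ΔV / (Sy × Δh) = 2.1 × 10^7 / (0.13 × 6.08) = 2.657 × 10^7 m²

A ≈ 2.66 × 10^7 m²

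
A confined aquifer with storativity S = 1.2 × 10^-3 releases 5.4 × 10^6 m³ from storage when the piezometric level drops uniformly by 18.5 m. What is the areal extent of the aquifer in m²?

A ≈ 2.43 × 10^8 m²

A = ΔV / (S × Δh) = 5.4 × 10^6 / (0.0012 × 18.5) = 2.432 × 10^8 m²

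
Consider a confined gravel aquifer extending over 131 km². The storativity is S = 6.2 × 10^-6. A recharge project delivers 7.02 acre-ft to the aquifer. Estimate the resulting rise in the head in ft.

A = 131 km² = 1.31 × 10^8 m²
ΔV = 7.02 acre-ft = 8659 m³
Δh = ΔV / (S × A) = 8659 m³ / (6.2 × 10^-6 × 1.31 × 10^8 m²) = 10.66 m
Δh = 10.66 m = 34.98 ft

Δh ≈ 35 ft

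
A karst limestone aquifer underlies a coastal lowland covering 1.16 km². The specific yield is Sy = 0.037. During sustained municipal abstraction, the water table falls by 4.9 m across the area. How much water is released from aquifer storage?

A = 1.16 km² = 1.16 × 10^6 m²
ΔV = Sy × A × Δh = 0.037 × 1.16 × 10^6 m² × 4.9 m = 2.103 × 10^5 m³

ΔV ≈ 2.1 × 10^5 m³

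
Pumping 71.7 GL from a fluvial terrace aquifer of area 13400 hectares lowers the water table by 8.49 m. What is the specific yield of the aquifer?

Sy ≈ 0.063

A = 13400 hectares = 1.34 × 10^8 m²
ΔV = 71.7 GL = 7.17 × 10^7 m³
Sy = ΔV / (A × Δh) = 7.17 × 10^7 m³ / (1.34 × 10^8 m² × 8.49 m) = 0.06302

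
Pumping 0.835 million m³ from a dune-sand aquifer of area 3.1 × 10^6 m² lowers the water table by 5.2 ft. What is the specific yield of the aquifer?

Sy ≈ 0.17

Δh = 5.2 ft = 1.585 m
ΔV = 0.835 million m³ = 8.35 × 10^5 m³
Sy = ΔV / (A × Δh) = 8.35 × 10^5 m³ / (3.1 × 10^6 m² × 1.585 m) = 0.1699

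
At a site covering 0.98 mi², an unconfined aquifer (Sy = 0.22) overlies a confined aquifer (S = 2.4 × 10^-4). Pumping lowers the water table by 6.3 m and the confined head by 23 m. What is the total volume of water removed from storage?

A = 0.98 mi² = 2.538 × 10^6 m²
Unconfined: ΔV_u = Sy × A × Δh_u = 0.22 × 2.538 × 10^6 × 6.3 = 3.518 × 10^6 m³
Confined: ΔV_c = S × A × Δh_c = 2.4 × 10^-4 × 2.538 × 10^6 × 23 = 14010 m³
Total ΔV = 3.518 × 10^6 + 14010 = 3.532 × 10^6 m³

ΔV ≈ 3.53 × 10^6 m³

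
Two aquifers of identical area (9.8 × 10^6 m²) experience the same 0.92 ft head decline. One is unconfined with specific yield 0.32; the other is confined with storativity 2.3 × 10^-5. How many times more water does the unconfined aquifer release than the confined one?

ΔV_u / ΔV_c ≈ 13900

Δh = 0.92 ft = 0.2804 m
Unconfined: ΔV_u = Sy × A × Δh = 0.32 × 9.8 × 10^6 × 0.2804 = 8.794 × 10^5 m³
Confined: ΔV_c = S × A × Δh = 2.3 × 10^-5 × 9.8 × 10^6 × 0.2804 = 63.21 m³
Ratio = ΔV_u / ΔV_c = Sy / S = 0.32 / 2.3 × 10^-5 = 13910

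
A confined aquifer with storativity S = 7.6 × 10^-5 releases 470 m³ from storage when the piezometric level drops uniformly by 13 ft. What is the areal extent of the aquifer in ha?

Δh = 13 ft = 3.962 m
A = ΔV / (S × Δh) = 470 / (7.6 × 10^-5 × 3.962) = 1.561 × 10^6 m²
A = 1.561 × 10^6 m² = 156.1 ha

A ≈ 156 ha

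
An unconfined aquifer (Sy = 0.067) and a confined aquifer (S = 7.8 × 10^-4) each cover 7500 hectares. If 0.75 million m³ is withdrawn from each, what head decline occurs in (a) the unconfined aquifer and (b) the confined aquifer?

A = 7500 hectares = 7.5 × 10^7 m²
ΔV = 0.75 million m³ = 7.5 × 10^5 m³
Unconfined: Δh_u = ΔV/(Sy·A) = 7.5 × 10^5/(0.067 × 7.5 × 10^7) = 0.1493 m
Confined: Δh_c = ΔV/(S·A) = 7.5 × 10^5/(7.8 × 10^-4 × 7.5 × 10^7) = 12.82 m

Δh_u ≈ 0.149 m; Δh_c ≈ 12.8 m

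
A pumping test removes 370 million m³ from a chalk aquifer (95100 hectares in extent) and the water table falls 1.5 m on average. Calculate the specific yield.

A = 95100 hectares = 9.51 × 10^8 m²
ΔV = 370 million m³ = 3.7 × 10^8 m³
Sy = ΔV / (A × Δh) = 3.7 × 10^8 m³ / (9.51 × 10^8 m² × 1.5 m) = 0.2594

Sy ≈ 0.26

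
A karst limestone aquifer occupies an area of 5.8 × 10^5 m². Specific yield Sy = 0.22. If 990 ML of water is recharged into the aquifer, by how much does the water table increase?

ΔV = 990 ML = 9.9 × 10^5 m³
Δh = ΔV / (Sy × A) = 9.9 × 10^5 m³ / (0.22 × 5.8 × 10^5 m²) = 7.759 m

Δh ≈ 7.76 m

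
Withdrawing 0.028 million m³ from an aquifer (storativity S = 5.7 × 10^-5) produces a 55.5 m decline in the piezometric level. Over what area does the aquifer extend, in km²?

A ≈ 8.85 km²

ΔV = 0.028 million m³ = 28000 m³
A = ΔV / (S × Δh) = 28000 / (5.7 × 10^-5 × 55.5) = 8.851 × 10^6 m²
A = 8.851 × 10^6 m² = 8.851 km²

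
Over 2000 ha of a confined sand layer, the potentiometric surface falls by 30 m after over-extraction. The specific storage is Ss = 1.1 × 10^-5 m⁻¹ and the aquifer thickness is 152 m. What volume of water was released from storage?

S = Ss × b = 1.1 × 10^-5 m⁻¹ × 152 m = 1.672 × 10^-3
A = 2000 ha = 2 × 10^7 m²
ΔV = S × A × Δh = 0.001672 × 2 × 10^7 m² × 30 m = 1.003 × 10^6 m³

ΔV ≈ 1 × 10^6 m³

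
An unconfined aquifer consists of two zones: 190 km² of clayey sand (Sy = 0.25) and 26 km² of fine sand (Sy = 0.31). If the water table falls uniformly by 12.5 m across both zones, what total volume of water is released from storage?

A₁ = 190 km² = 1.9 × 10^8 m²; A₂ = 26 km² = 2.6 × 10^7 m²
ΔV₁ = 0.25 × 1.9 × 10^8 × 12.5 = 5.938 × 10^8 m³
ΔV₂ = 0.31 × 2.6 × 10^7 × 12.5 = 1.008 × 10^8 m³
ΔV = ΔV₁ + ΔV₂ = 6.945 × 10^8 m³

ΔV ≈ 6.95 × 10^8 m³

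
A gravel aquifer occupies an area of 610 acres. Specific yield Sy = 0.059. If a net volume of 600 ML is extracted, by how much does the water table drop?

A = 610 acres = 2.469 × 10^6 m²
ΔV = 600 ML = 6 × 10^5 m³
Δh = ΔV / (Sy × A) = 6 × 10^5 m³ / (0.059 × 2.469 × 10^6 m²) = 4.12 m

Δh ≈ 4.12 m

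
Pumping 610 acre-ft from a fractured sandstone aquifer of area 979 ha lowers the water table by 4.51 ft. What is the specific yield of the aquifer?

Sy ≈ 0.056

A = 979 ha = 9.79 × 10^6 m²
Δh = 4.51 ft = 1.375 m
ΔV = 610 acre-ft = 7.524 × 10^5 m³
Sy = ΔV / (A × Δh) = 7.524 × 10^5 m³ / (9.79 × 10^6 m² × 1.375 m) = 0.05591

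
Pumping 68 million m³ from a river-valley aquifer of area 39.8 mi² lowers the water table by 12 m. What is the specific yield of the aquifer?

Sy ≈ 0.055

A = 39.8 mi² = 1.031 × 10^8 m²
ΔV = 68 million m³ = 6.8 × 10^7 m³
Sy = ΔV / (A × Δh) = 6.8 × 10^7 m³ / (1.031 × 10^8 m² × 12 m) = 0.05497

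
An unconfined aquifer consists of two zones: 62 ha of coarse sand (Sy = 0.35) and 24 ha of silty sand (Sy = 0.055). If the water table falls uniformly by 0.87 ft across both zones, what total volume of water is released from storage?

A₁ = 62 ha = 6.2 × 10^5 m²; A₂ = 24 ha = 2.4 × 10^5 m²
Δh = 0.87 ft = 0.2652 m
ΔV₁ = 0.35 × 6.2 × 10^5 × 0.2652 = 57540 m³
ΔV₂ = 0.055 × 2.4 × 10^5 × 0.2652 = 3500 m³
ΔV = ΔV₁ + ΔV₂ = 61040 m³

ΔV ≈ 61000 m³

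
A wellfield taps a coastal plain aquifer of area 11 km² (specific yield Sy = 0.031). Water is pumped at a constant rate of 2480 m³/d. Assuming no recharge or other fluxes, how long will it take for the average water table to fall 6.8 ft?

t ≈ 285 days

A = 11 km² = 1.1 × 10^7 m²
Δh = 6.8 ft = 2.073 m
ΔV = Sy × A × Δh = 0.031 × 1.1 × 10^7 × 2.073 = 7.068 × 10^5 m³
t = ΔV / Q = 7.068 × 10^5 m³ / 2480 m³/d = 285 d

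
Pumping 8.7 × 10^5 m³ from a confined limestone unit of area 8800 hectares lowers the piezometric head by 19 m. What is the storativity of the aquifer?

S ≈ 5.2 × 10^-4

A = 8800 hectares = 8.8 × 10^7 m²
S = ΔV / (A × Δh) = 8.7 × 10^5 m³ / (8.8 × 10^7 m² × 19 m) = 5.203 × 10^-4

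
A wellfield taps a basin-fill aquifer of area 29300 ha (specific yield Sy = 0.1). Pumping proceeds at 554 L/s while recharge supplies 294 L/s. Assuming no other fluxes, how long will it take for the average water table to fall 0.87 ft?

A = 29300 ha = 2.93 × 10^8 m²
Δh = 0.87 ft = 0.2652 m
ΔV = Sy × A × Δh = 0.1 × 2.93 × 10^8 × 0.2652 = 7.77 × 10^6 m³
Net withdrawal = 554 − 294 = 260 L/s = 22460 m³/d
t = ΔV / Q = 7.77 × 10^6 m³ / 22460 m³/d = 345.9 d

t ≈ 346 days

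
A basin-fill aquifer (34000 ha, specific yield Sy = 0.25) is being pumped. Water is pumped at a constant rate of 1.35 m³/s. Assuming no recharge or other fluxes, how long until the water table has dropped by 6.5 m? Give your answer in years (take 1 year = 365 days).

t ≈ 13 years

A = 34000 ha = 3.4 × 10^8 m²
ΔV = Sy × A × Δh = 0.25 × 3.4 × 10^8 × 6.5 = 5.525 × 10^8 m³
Q = 1.35 m³/s = 1.166 × 10^5 m³/d
t = ΔV / Q = 5.525 × 10^8 m³ / 1.166 × 10^5 m³/d = 4737 d
t = 4737 d ≈ 12.98 years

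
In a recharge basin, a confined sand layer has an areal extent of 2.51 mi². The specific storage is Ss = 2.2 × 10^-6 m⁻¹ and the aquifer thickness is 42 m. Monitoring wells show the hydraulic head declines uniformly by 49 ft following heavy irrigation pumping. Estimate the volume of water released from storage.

S = Ss × b = 2.2 × 10^-6 m⁻¹ × 42 m = 9.24 × 10^-5
A = 2.51 mi² = 6.501 × 10^6 m²
Δh = 49 ft = 14.94 m
ΔV = S × A × Δh = 9.24 × 10^-5 × 6.501 × 10^6 m² × 14.94 m = 8971 m³

ΔV ≈ 8970 m³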